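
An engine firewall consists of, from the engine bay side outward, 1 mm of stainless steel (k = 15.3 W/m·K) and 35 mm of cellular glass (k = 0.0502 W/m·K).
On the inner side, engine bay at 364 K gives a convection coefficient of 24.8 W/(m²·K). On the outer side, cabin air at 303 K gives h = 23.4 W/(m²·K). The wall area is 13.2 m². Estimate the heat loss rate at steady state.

Thermal resistances in series:
R_inner film = 1/(h_i·A) = 1/(24.8×13.2) = 0.003055 K/W
R_stainless steel = L/(kA) = 0.001/(15.3×13.2) = 4.951×10^-6 K/W
R_cellular glass = L/(kA) = 0.035/(0.0502×13.2) = 0.05282 K/W
R_outer film = 1/(h_o·A) = 1/(23.4×13.2) = 0.003238 K/W
R_total = 0.05912 K/W
Q = ΔT / R_total = 61 / 0.05912

Q ≈ 1030 W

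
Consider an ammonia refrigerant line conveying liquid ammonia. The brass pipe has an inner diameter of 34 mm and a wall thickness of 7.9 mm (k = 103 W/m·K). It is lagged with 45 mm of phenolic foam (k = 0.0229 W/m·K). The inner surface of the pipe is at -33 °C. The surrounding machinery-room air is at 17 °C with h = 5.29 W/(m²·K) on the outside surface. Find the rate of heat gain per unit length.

For a radial system each layer contributes R = ln(r_out/r_in)/(2πkL); films add R = 1/(hA).
R_brass pipe wall = ln(24.9/17)/(2π×103×1) = 5.897×10^-4 K/W
R_phenolic foam = ln(69.9/24.9)/(2π×0.0229×1) = 7.174 K/W
R_outer film = 1/(h_o·2πr_oL) = 1/(5.29×2π×0.0699×1) = 0.4304 K/W
R_total = 7.605 K/W
Q = ΔT/R_total = 50/7.605

q′ ≈ 6.57 W/m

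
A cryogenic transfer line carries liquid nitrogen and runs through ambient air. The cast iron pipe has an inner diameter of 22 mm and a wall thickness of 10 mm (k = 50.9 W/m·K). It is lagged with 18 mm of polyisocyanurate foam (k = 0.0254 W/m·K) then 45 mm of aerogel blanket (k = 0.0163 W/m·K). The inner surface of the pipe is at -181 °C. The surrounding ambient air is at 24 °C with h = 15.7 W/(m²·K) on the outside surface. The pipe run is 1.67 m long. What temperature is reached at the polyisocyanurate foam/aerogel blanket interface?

Radial resistances (cylindrical: R_cond = ln(r_o/r_i)/(2πkL), R_conv = 1/(h·2πrL)):
R_cast iron pipe wall = ln(21/11)/(2π×50.9×1.67) = 0.001211 K/W
R_polyisocyanurate foam = ln(39/21)/(2π×0.0254×1.67) = 2.323 K/W
R_aerogel blanket = ln(84/39)/(2π×0.0163×1.67) = 4.486 K/W
R_outer film = 1/(h_o·2πr_oL) = 1/(15.7×2π×0.084×1.67) = 0.07226 K/W
R_total = 6.882 K/W
Q = ΔT/R_total = 205/6.882
Q = 29.8 W
T_interface = T_inner + Q·ΣR(inner→interface) = -181 + 29.8×2.324

T ≈ -112 °C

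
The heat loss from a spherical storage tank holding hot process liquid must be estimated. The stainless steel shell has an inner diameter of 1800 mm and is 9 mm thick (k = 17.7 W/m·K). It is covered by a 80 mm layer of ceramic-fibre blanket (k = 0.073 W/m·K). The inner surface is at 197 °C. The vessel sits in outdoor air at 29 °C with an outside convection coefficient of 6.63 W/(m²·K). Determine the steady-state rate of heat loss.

Q ≈ 1540 W

For a spherical shell R = (1/r₁ − 1/r₂)/(4πk); film R = 1/(h·4πr²). In series:
R_stainless steel shell = (1/0.9 − 1/0.909)/(4π×17.7) = 4.946×10^-5 K/W
R_ceramic-fibre blanket = (1/0.909 − 1/0.989)/(4π×0.073) = 0.09701 K/W
R_outer film = 1/(h·4πr_o²) = 1/(6.63×4π×0.989²) = 0.01227 K/W
R_total = 0.1093 K/W
Q = ΔT/R_total = 168/0.1093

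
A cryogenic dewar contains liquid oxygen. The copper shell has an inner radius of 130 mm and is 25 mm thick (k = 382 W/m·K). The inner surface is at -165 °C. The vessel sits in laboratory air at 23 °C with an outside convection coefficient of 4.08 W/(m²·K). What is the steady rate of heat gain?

Q ≈ 232 W

Each spherical layer contributes R = (1/r_i − 1/r_o)/(4πk):
R_copper shell = (1/0.13 − 1/0.155)/(4π×382) = 2.585×10^-4 K/W
R_outer film = 1/(h·4πr_o²) = 1/(4.08×4π×0.155²) = 0.8118 K/W
R_total = 0.8121 K/W
Q = ΔT/R_total = 188/0.8121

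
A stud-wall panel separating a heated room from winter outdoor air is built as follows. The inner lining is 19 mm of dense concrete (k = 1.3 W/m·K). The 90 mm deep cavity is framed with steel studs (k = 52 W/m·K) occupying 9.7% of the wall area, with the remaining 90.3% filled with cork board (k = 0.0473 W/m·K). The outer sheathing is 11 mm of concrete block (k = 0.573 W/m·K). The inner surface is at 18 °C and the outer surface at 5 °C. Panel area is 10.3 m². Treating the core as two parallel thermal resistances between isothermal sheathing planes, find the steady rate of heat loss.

Sheathing layers in series; stud and cavity paths in parallel between them.
R_inner = 0.019/(1.3×10.3) = 0.001419 K/W
R_stud  = 0.09/(52×0.097×10.3) = 0.001732 K/W
R_cav   = 0.09/(0.0473×0.903×10.3) = 0.2046 K/W
1/R_core = 1/R_stud + 1/R_cav → R_core = 0.001718 K/W
R_outer = 0.011/(0.573×10.3) = 0.001864 K/W
R_total = 0.005001 K/W
Q = ΔT/R_total = 13/0.005001

Q ≈ 2600 W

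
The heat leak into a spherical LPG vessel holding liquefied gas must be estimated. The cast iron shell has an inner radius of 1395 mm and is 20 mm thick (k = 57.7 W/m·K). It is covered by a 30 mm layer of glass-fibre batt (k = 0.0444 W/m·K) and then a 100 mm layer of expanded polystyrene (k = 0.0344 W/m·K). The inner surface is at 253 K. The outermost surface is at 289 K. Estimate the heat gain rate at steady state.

Q ≈ 277 W

Each spherical layer contributes R = (1/r_i − 1/r_o)/(4πk):
R_cast iron shell = (1/1.395 − 1/1.415)/(4π×57.7) = 1.397×10^-5 K/W
R_glass-fibre batt = (1/1.415 − 1/1.445)/(4π×0.0444) = 0.0263 K/W
R_expanded polystyrene = (1/1.445 − 1/1.545)/(4π×0.0344) = 0.1036 K/W
R_total = 0.1299 K/W
Q = ΔT/R_total = 36/0.1299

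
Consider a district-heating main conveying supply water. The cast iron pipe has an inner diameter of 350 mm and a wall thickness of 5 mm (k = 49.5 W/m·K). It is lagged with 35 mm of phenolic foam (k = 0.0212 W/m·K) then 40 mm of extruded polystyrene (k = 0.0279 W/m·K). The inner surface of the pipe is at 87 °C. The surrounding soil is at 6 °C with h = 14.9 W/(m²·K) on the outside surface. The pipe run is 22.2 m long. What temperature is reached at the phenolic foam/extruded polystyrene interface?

T ≈ 41 °C

For a radial system each layer contributes R = ln(r_out/r_in)/(2πkL); films add R = 1/(hA).
R_cast iron pipe wall = ln(180/175)/(2π×49.5×22.2) = 4.08×10^-6 K/W
R_phenolic foam = ln(215/180)/(2π×0.0212×22.2) = 0.06009 K/W
R_extruded polystyrene = ln(255/215)/(2π×0.0279×22.2) = 0.04384 K/W
R_outer film = 1/(h_o·2πr_oL) = 1/(14.9×2π×0.255×22.2) = 0.001887 K/W
R_total = 0.1058 K/W
Q = ΔT/R_total = 81/0.1058
Q = 765 W
T_interface = T_inner − Q·ΣR(inner→interface) = 87 − 765×0.06009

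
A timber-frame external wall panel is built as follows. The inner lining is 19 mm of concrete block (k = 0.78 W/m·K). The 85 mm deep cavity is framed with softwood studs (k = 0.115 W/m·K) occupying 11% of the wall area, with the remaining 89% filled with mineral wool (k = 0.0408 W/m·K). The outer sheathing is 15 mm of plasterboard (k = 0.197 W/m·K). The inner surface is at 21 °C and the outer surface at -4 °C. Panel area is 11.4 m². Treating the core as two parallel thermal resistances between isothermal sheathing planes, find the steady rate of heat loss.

Q ≈ 155 W

Sheathing layers in series; stud and cavity paths in parallel between them.
R_inner = 0.019/(0.78×11.4) = 0.002137 K/W
R_stud  = 0.085/(0.115×0.11×11.4) = 0.5894 K/W
R_cav   = 0.085/(0.0408×0.89×11.4) = 0.2053 K/W
1/R_core = 1/R_stud + 1/R_cav → R_core = 0.1523 K/W
R_outer = 0.015/(0.197×11.4) = 0.006679 K/W
R_total = 0.1611 K/W
Q = ΔT/R_total = 25/0.1611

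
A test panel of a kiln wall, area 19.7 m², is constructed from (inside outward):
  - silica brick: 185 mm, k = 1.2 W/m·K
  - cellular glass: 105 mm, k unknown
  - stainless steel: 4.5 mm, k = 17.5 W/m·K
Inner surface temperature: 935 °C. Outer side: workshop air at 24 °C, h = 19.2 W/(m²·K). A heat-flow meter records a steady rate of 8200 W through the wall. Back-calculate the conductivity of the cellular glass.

k ≈ 0.053 W/(m·K)

Using the resistance-network approach (series):
R_silica brick = L/(kA) = 0.185/(1.2×19.7) = 0.007826 K/W
R_stainless steel = L/(kA) = 0.0045/(17.5×19.7) = 1.305×10^-5 K/W
R_outer film = 1/(h_o·A) = 1/(19.2×19.7) = 0.002644 K/W
Sum of known resistances R_other = 0.01048 K/W
Total R = ΔT/Q = 911/8200 = 0.1111 K/W
R_cellular glass = R_total − R_other = 0.1006 K/W
k = L/(R·A) = 0.105/(0.1006×19.7)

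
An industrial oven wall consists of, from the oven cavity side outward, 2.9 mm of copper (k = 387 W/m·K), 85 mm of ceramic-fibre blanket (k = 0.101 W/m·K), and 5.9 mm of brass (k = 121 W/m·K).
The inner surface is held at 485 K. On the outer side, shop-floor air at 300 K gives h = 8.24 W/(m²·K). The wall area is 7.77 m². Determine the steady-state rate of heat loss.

Series thermal resistances:
R_copper = L/(kA) = 0.0029/(387×7.77) = 9.644×10^-7 K/W
R_ceramic-fibre blanket = L/(kA) = 0.085/(0.101×7.77) = 0.1083 K/W
R_brass = L/(kA) = 0.0059/(121×7.77) = 6.275×10^-6 K/W
R_outer film = 1/(h_o·A) = 1/(8.24×7.77) = 0.01562 K/W
R_total = 0.1239 K/W
Q = ΔT / R_total = 185 / 0.1239

Q ≈ 1490 W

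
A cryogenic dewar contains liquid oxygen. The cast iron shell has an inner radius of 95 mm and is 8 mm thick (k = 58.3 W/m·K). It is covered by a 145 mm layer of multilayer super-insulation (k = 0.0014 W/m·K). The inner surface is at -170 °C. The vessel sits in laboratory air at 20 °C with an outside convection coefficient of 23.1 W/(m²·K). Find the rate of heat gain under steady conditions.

For a spherical shell R = (1/r₁ − 1/r₂)/(4πk); film R = 1/(h·4πr²). In series:
R_cast iron shell = (1/0.095 − 1/0.103)/(4π×58.3) = 0.001116 K/W
R_multilayer super-insulation = (1/0.103 − 1/0.248)/(4π×0.0014) = 322.7 K/W
R_outer film = 1/(h·4πr_o²) = 1/(23.1×4π×0.248²) = 0.05601 K/W
R_total = 322.7 K/W
Q = ΔT/R_total = 190/322.7

Q ≈ 0.589 W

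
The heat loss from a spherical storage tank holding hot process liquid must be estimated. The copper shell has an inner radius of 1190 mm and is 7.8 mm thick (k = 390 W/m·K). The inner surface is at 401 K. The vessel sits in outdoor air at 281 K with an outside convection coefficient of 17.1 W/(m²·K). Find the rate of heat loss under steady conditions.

Spherical conduction: R = (1/r_in − 1/r_out)/(4πk) per layer; series-sum.
R_copper shell = (1/1.19 − 1/1.1978)/(4π×390) = 1.117×10^-6 K/W
R_outer film = 1/(h·4πr_o²) = 1/(17.1×4π×1.1978²) = 0.003244 K/W
R_total = 0.003245 K/W
Q = ΔT/R_total = 120/0.003245

Q ≈ 37000 W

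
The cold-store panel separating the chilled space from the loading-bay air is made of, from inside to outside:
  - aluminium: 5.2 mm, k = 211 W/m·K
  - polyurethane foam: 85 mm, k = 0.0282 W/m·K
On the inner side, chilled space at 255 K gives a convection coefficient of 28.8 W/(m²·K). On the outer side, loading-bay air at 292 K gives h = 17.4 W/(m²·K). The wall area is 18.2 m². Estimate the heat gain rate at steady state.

Q ≈ 217 W

Series thermal resistances:
R_inner film = 1/(h_i·A) = 1/(28.8×18.2) = 0.001908 K/W
R_aluminium = L/(kA) = 0.0052/(211×18.2) = 1.354×10^-6 K/W
R_polyurethane foam = L/(kA) = 0.085/(0.0282×18.2) = 0.1656 K/W
R_outer film = 1/(h_o·A) = 1/(17.4×18.2) = 0.003158 K/W
R_total = 0.1707 K/W
Q = ΔT / R_total = 37 / 0.1707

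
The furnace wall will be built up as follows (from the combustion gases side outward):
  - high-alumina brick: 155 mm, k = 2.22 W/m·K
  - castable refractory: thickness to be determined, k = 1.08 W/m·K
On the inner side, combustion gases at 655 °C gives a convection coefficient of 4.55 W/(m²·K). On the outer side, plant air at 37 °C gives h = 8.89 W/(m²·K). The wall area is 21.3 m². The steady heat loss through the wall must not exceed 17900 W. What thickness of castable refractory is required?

L ≈ 360 mm

Using the resistance-network approach (series):
R_inner film = 1/(h_i·A) = 1/(4.55×21.3) = 0.01032 K/W
R_high-alumina brick = L/(kA) = 0.155/(2.22×21.3) = 0.003278 K/W
R_outer film = 1/(h_o·A) = 1/(8.89×21.3) = 0.005281 K/W
Sum of the known resistances R_other = 0.01888 K/W
Required total resistance R_tot = ΔT/Q_allow = 618/17900 = 0.03453 K/W
R_castable refractory = R_tot − R_other = 0.01565 K/W
L = R·k·A = 0.01565×1.08×21.3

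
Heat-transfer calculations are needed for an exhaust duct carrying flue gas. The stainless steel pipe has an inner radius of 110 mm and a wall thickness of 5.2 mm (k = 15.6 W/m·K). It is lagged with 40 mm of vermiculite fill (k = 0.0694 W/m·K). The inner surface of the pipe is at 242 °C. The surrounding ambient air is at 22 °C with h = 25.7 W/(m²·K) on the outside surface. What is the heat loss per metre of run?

q′ ≈ 304 W/m

Treating each annulus and film as a series resistance:
R_stainless steel pipe wall = ln(115.2/110)/(2π×15.6×1) = 4.712×10^-4 K/W
R_vermiculite fill = ln(155.2/115.2)/(2π×0.0694×1) = 0.6835 K/W
R_outer film = 1/(h_o·2πr_oL) = 1/(25.7×2π×0.1552×1) = 0.0399 K/W
R_total = 0.7239 K/W
Q = ΔT/R_total = 220/0.7239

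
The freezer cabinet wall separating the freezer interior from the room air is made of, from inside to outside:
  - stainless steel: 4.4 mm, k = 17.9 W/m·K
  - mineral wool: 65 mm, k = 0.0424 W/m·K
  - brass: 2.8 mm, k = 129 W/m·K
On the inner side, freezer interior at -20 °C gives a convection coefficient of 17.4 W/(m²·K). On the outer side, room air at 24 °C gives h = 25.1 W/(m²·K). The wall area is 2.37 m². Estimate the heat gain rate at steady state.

Model the wall as resistances in series:
R_inner film = 1/(h_i·A) = 1/(17.4×2.37) = 0.02425 K/W
R_stainless steel = L/(kA) = 0.0044/(17.9×2.37) = 1.037×10^-4 K/W
R_mineral wool = L/(kA) = 0.065/(0.0424×2.37) = 0.6468 K/W
R_brass = L/(kA) = 0.0028/(129×2.37) = 9.158×10^-6 K/W
R_outer film = 1/(h_o·A) = 1/(25.1×2.37) = 0.01681 K/W
R_total = 0.688 K/W
Q = ΔT / R_total = 44 / 0.688

Q ≈ 64 W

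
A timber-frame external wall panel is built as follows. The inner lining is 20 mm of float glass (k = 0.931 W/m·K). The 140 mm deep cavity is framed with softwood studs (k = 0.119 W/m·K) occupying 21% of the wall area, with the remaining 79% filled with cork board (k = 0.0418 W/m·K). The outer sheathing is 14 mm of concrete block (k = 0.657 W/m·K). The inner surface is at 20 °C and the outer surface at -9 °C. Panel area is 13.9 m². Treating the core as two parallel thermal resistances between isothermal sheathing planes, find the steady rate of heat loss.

Q ≈ 164 W

Sheathing layers in series; stud and cavity paths in parallel between them.
R_inner = 0.02/(0.931×13.9) = 0.001545 K/W
R_stud  = 0.14/(0.119×0.21×13.9) = 0.403 K/W
R_cav   = 0.14/(0.0418×0.79×13.9) = 0.305 K/W
1/R_core = 1/R_stud + 1/R_cav → R_core = 0.1736 K/W
R_outer = 0.014/(0.657×13.9) = 0.001533 K/W
R_total = 0.1767 K/W
Q = ΔT/R_total = 29/0.1767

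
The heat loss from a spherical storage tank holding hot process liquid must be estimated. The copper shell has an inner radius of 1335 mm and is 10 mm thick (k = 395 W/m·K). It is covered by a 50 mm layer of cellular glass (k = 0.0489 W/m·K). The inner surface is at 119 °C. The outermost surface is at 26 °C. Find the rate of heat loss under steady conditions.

For a spherical shell R = (1/r₁ − 1/r₂)/(4πk); film R = 1/(h·4πr²). In series:
R_copper shell = (1/1.335 − 1/1.345)/(4π×395) = 1.122×10^-6 K/W
R_cellular glass = (1/1.345 − 1/1.395)/(4π×0.0489) = 0.04337 K/W
R_total = 0.04337 K/W
Q = ΔT/R_total = 93/0.04337

Q ≈ 2140 W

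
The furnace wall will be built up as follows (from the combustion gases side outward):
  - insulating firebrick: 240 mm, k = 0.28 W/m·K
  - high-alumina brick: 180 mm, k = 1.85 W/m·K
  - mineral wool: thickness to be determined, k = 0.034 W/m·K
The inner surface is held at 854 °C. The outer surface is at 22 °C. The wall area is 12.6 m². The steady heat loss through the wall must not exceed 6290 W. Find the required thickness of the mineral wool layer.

L ≈ 24.2 mm

Thermal resistances in series:
R_insulating firebrick = L/(kA) = 0.24/(0.28×12.6) = 0.06803 K/W
R_high-alumina brick = L/(kA) = 0.18/(1.85×12.6) = 0.007722 K/W
Sum of the known resistances R_other = 0.07575 K/W
Required total resistance R_tot = ΔT/Q_allow = 832/6290 = 0.1323 K/W
R_mineral wool = R_tot − R_other = 0.05652 K/W
L = R·k·A = 0.05652×0.034×12.6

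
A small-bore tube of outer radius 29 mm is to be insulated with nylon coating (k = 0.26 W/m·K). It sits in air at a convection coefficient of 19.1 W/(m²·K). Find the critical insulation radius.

For a cylinder r_cr = k/h = 0.26/19.1
r_cr = 13.6 mm; since the bare radius (29 mm) is above r_cr, any added insulation will reduce heat loss.

r_cr ≈ 13.6 mm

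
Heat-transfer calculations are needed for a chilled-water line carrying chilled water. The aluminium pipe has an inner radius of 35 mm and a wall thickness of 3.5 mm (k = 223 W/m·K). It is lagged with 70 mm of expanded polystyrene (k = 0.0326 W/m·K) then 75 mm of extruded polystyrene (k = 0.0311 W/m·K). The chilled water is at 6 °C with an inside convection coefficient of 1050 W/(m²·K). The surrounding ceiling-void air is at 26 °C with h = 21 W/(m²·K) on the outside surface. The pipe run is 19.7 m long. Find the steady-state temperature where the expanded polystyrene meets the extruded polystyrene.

T ≈ 19 °C

For a radial system each layer contributes R = ln(r_out/r_in)/(2πkL); films add R = 1/(hA).
R_inner film = 1/(h_i·2πr₁L) = 1/(1050×2π×0.035×19.7) = 2.198×10^-4 K/W
R_aluminium pipe wall = ln(38.5/35)/(2π×223×19.7) = 3.453×10^-6 K/W
R_expanded polystyrene = ln(108.5/38.5)/(2π×0.0326×19.7) = 0.2568 K/W
R_extruded polystyrene = ln(183.5/108.5)/(2π×0.0311×19.7) = 0.1365 K/W
R_outer film = 1/(h_o·2πr_oL) = 1/(21×2π×0.1835×19.7) = 0.002097 K/W
R_total = 0.3956 K/W
Q = ΔT/R_total = 20/0.3956
Q = 50.6 W
T_interface = T_inner + Q·ΣR(inner→interface) = 6 + 50.6×0.257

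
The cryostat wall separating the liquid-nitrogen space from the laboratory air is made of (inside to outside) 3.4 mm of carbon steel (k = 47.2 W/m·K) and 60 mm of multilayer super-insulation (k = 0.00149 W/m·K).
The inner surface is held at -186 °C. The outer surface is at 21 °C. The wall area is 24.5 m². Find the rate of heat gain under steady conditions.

Q ≈ 126 W

Treating each layer as a thermal resistance in series:
R_carbon steel = L/(kA) = 0.0034/(47.2×24.5) = 2.94×10^-6 K/W
R_multilayer super-insulation = L/(kA) = 0.06/(0.00149×24.5) = 1.644 K/W
R_total = 1.644 K/W
Q = ΔT / R_total = 207 / 1.644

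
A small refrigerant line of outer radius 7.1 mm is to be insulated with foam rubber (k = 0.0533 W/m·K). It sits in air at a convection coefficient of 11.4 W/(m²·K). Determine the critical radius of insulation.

r_cr ≈ 4.68 mm

For a cylinder r_cr = k/h = 0.0533/11.4
r_cr = 4.68 mm; since the bare radius (7.1 mm) is above r_cr, any added insulation will reduce heat loss.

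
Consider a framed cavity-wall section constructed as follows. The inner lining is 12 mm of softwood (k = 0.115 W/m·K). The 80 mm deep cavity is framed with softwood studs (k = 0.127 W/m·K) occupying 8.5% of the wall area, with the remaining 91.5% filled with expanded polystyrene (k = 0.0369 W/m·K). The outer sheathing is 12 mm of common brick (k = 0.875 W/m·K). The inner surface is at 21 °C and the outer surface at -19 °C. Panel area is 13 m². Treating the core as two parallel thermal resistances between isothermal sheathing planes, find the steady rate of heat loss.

Q ≈ 272 W

Sheathing layers in series; stud and cavity paths in parallel between them.
R_inner = 0.012/(0.115×13) = 0.008027 K/W
R_stud  = 0.08/(0.127×0.085×13) = 0.5701 K/W
R_cav   = 0.08/(0.0369×0.915×13) = 0.1823 K/W
1/R_core = 1/R_stud + 1/R_cav → R_core = 0.1381 K/W
R_outer = 0.012/(0.875×13) = 0.001055 K/W
R_total = 0.1472 K/W
Q = ΔT/R_total = 40/0.1472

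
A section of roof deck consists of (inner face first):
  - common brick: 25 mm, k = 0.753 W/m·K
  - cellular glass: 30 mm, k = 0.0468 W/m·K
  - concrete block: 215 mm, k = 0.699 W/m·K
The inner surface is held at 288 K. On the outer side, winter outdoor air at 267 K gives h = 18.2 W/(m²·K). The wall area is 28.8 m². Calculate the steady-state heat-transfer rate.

Model the wall as resistances in series:
R_common brick = L/(kA) = 0.025/(0.753×28.8) = 0.001153 K/W
R_cellular glass = L/(kA) = 0.03/(0.0468×28.8) = 0.02226 K/W
R_concrete block = L/(kA) = 0.215/(0.699×28.8) = 0.01068 K/W
R_outer film = 1/(h_o·A) = 1/(18.2×28.8) = 0.001908 K/W
R_total = 0.036 K/W
Q = ΔT / R_total = 21 / 0.036

Q ≈ 583 W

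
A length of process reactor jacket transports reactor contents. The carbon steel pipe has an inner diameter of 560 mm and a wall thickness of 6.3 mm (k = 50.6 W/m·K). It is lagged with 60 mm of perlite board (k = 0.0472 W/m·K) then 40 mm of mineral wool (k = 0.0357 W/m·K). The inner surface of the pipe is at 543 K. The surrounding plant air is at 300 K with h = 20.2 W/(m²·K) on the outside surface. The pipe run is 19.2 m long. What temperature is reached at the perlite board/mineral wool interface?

Treating each annulus and film as a series resistance:
R_carbon steel pipe wall = ln(286.3/280)/(2π×50.6×19.2) = 3.645×10^-6 K/W
R_perlite board = ln(346.3/286.3)/(2π×0.0472×19.2) = 0.03341 K/W
R_mineral wool = ln(386.3/346.3)/(2π×0.0357×19.2) = 0.02538 K/W
R_outer film = 1/(h_o·2πr_oL) = 1/(20.2×2π×0.3863×19.2) = 0.001062 K/W
R_total = 0.05986 K/W
Q = ΔT/R_total = 243/0.05986
Q = 4060 W
T_interface = T_inner − Q·ΣR(inner→interface) = 543 − 4060×0.03342

T ≈ 407 K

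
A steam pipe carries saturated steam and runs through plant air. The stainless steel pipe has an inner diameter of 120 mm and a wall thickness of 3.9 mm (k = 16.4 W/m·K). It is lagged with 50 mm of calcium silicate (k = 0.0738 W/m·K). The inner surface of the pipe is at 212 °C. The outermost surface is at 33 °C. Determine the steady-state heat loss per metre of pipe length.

For a radial system each layer contributes R = ln(r_out/r_in)/(2πkL); films add R = 1/(hA).
R_stainless steel pipe wall = ln(63.9/60)/(2π×16.4×1) = 6.111×10^-4 K/W
R_calcium silicate = ln(113.9/63.9)/(2π×0.0738×1) = 1.247 K/W
R_total = 1.247 K/W
Q = ΔT/R_total = 179/1.247

q′ ≈ 144 W/m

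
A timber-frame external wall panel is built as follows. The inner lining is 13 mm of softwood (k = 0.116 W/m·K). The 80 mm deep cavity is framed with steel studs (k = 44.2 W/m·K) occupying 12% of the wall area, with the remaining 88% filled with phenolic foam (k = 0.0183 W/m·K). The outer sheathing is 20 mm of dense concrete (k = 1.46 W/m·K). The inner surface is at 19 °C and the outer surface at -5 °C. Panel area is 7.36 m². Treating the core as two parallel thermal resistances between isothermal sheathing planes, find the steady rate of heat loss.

Q ≈ 1250 W

Sheathing layers in series; stud and cavity paths in parallel between them.
R_inner = 0.013/(0.116×7.36) = 0.01523 K/W
R_stud  = 0.08/(44.2×0.12×7.36) = 0.002049 K/W
R_cav   = 0.08/(0.0183×0.88×7.36) = 0.675 K/W
1/R_core = 1/R_stud + 1/R_cav → R_core = 0.002043 K/W
R_outer = 0.02/(1.46×7.36) = 0.001861 K/W
R_total = 0.01913 K/W
Q = ΔT/R_total = 24/0.01913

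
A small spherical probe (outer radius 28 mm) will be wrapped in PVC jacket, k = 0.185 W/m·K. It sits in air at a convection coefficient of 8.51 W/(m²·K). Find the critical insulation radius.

For a sphere r_cr = 2k/h = 2×0.185/8.51
r_cr = 43.5 mm; since the bare radius (28 mm) is below r_cr, adding a thin layer of insulation will *increase* heat loss.

r_cr ≈ 43.5 mm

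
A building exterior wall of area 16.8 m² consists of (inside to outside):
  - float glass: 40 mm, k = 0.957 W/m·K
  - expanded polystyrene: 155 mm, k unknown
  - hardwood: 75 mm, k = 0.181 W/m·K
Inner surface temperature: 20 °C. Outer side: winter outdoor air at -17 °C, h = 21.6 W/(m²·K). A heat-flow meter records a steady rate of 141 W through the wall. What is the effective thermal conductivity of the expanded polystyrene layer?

k ≈ 0.0397 W/(m·K)

Using the resistance-network approach (series):
R_float glass = L/(kA) = 0.04/(0.957×16.8) = 0.002488 K/W
R_hardwood = L/(kA) = 0.075/(0.181×16.8) = 0.02466 K/W
R_outer film = 1/(h_o·A) = 1/(21.6×16.8) = 0.002756 K/W
Sum of known resistances R_other = 0.02991 K/W
Total R = ΔT/Q = 37/141 = 0.2624 K/W
R_expanded polystyrene = R_total − R_other = 0.2325 K/W
k = L/(R·A) = 0.155/(0.2325×16.8)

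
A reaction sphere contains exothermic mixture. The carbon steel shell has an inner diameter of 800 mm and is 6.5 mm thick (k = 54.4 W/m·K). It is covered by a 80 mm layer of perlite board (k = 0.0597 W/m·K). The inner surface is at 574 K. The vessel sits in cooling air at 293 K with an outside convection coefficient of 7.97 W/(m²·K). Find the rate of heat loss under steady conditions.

Each spherical layer contributes R = (1/r_i − 1/r_o)/(4πk):
R_carbon steel shell = (1/0.4 − 1/0.4065)/(4π×54.4) = 5.848×10^-5 K/W
R_perlite board = (1/0.4065 − 1/0.4865)/(4π×0.0597) = 0.5392 K/W
R_outer film = 1/(h·4πr_o²) = 1/(7.97×4π×0.4865²) = 0.04219 K/W
R_total = 0.5815 K/W
Q = ΔT/R_total = 281/0.5815

Q ≈ 483 W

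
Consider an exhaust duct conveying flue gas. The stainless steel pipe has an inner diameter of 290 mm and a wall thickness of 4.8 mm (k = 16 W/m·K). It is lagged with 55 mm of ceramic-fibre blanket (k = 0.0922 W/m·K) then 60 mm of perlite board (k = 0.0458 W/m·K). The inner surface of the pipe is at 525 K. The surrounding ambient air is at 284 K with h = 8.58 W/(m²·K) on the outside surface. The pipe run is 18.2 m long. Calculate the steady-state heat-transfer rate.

For a radial system each layer contributes R = ln(r_out/r_in)/(2πkL); films add R = 1/(hA).
R_stainless steel pipe wall = ln(149.8/145)/(2π×16×18.2) = 1.78×10^-5 K/W
R_ceramic-fibre blanket = ln(204.8/149.8)/(2π×0.0922×18.2) = 0.02966 K/W
R_perlite board = ln(264.8/204.8)/(2π×0.0458×18.2) = 0.04906 K/W
R_outer film = 1/(h_o·2πr_oL) = 1/(8.58×2π×0.2648×18.2) = 0.003849 K/W
R_total = 0.08259 K/W
Q = ΔT/R_total = 241/0.08259

Q ≈ 2920 W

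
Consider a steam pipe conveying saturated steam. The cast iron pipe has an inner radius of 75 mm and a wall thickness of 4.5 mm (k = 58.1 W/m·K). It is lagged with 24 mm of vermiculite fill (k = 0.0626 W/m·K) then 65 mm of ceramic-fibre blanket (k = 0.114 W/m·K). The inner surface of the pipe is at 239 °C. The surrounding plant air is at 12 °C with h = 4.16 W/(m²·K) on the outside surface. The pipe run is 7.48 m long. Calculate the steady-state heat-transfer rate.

Q ≈ 1080 W

Treating each annulus and film as a series resistance:
R_cast iron pipe wall = ln(79.5/75)/(2π×58.1×7.48) = 2.134×10^-5 K/W
R_vermiculite fill = ln(103.5/79.5)/(2π×0.0626×7.48) = 0.08967 K/W
R_ceramic-fibre blanket = ln(168.5/103.5)/(2π×0.114×7.48) = 0.09096 K/W
R_outer film = 1/(h_o·2πr_oL) = 1/(4.16×2π×0.1685×7.48) = 0.03035 K/W
R_total = 0.211 K/W
Q = ΔT/R_total = 227/0.211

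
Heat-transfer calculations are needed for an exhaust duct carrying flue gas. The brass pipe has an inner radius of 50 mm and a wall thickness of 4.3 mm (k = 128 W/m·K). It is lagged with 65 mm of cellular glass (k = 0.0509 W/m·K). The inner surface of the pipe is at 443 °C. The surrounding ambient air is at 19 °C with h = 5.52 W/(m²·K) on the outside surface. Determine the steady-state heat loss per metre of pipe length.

q′ ≈ 157 W/m

Treating each annulus and film as a series resistance:
R_brass pipe wall = ln(54.3/50)/(2π×128×1) = 1.026×10^-4 K/W
R_cellular glass = ln(119.3/54.3)/(2π×0.0509×1) = 2.461 K/W
R_outer film = 1/(h_o·2πr_oL) = 1/(5.52×2π×0.1193×1) = 0.2417 K/W
R_total = 2.703 K/W
Q = ΔT/R_total = 424/2.703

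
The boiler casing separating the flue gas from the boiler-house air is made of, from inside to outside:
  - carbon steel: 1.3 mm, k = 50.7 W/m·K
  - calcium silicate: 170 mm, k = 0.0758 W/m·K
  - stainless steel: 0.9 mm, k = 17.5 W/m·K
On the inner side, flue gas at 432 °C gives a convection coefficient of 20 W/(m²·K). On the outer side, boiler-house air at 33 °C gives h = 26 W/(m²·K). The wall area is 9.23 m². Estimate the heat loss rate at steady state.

Q ≈ 1580 W

Model the wall as resistances in series:
R_inner film = 1/(h_i·A) = 1/(20×9.23) = 0.005417 K/W
R_carbon steel = L/(kA) = 0.0013/(50.7×9.23) = 2.778×10^-6 K/W
R_calcium silicate = L/(kA) = 0.17/(0.0758×9.23) = 0.243 K/W
R_stainless steel = L/(kA) = 0.0009/(17.5×9.23) = 5.572×10^-6 K/W
R_outer film = 1/(h_o·A) = 1/(26×9.23) = 0.004167 K/W
R_total = 0.2526 K/W
Q = ΔT / R_total = 399 / 0.2526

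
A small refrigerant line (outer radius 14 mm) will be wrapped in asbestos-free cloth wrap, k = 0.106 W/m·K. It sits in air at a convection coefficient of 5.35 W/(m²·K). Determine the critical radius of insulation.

r_cr ≈ 19.8 mm

For a cylinder r_cr = k/h = 0.106/5.35
r_cr = 19.8 mm; since the bare radius (14 mm) is below r_cr, adding a thin layer of insulation will *increase* heat loss.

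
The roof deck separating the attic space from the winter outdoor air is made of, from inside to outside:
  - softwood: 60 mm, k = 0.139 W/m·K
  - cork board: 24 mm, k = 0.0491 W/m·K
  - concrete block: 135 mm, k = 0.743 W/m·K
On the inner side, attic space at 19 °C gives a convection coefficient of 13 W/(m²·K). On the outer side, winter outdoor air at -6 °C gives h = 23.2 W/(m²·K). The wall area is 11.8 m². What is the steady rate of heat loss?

Q ≈ 241 W

Series thermal resistances:
R_inner film = 1/(h_i·A) = 1/(13×11.8) = 0.006519 K/W
R_softwood = L/(kA) = 0.06/(0.139×11.8) = 0.03658 K/W
R_cork board = L/(kA) = 0.024/(0.0491×11.8) = 0.04142 K/W
R_concrete block = L/(kA) = 0.135/(0.743×11.8) = 0.0154 K/W
R_outer film = 1/(h_o·A) = 1/(23.2×11.8) = 0.003653 K/W
R_total = 0.1036 K/W
Q = ΔT / R_total = 25 / 0.1036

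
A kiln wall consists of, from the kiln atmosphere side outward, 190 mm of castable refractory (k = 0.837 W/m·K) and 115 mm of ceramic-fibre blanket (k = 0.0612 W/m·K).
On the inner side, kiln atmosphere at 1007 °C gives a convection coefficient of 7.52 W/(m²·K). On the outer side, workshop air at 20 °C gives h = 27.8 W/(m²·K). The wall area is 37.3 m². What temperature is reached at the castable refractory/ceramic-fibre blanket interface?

Treating each layer as a thermal resistance in series:
R_inner film = 1/(h_i·A) = 1/(7.52×37.3) = 0.003565 K/W
R_castable refractory = L/(kA) = 0.19/(0.837×37.3) = 0.006086 K/W
R_ceramic-fibre blanket = L/(kA) = 0.115/(0.0612×37.3) = 0.05038 K/W
R_outer film = 1/(h_o·A) = 1/(27.8×37.3) = 9.644×10^-4 K/W
R_total = 0.06099 K/W;  Q = ΔT/R_total = 987/0.06099 = 16180 W
T_interface = T_inner − Q·ΣR(inner→interface) = 1007 − 16200×0.009651

T ≈ 851 °C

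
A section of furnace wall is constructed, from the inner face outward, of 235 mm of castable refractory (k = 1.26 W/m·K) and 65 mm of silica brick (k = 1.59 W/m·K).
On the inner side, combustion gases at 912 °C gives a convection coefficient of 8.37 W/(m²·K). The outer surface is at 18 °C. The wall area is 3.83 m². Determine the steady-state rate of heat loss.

Q ≈ 9870 W

Model the wall as resistances in series:
R_inner film = 1/(h_i·A) = 1/(8.37×3.83) = 0.03119 K/W
R_castable refractory = L/(kA) = 0.235/(1.26×3.83) = 0.0487 K/W
R_silica brick = L/(kA) = 0.065/(1.59×3.83) = 0.01067 K/W
R_total = 0.09056 K/W
Q = ΔT / R_total = 894 / 0.09056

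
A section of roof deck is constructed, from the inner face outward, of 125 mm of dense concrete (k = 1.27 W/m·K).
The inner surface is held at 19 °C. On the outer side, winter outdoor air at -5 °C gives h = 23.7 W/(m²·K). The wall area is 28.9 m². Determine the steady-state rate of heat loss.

Series thermal resistances:
R_dense concrete = L/(kA) = 0.125/(1.27×28.9) = 0.003406 K/W
R_outer film = 1/(h_o·A) = 1/(23.7×28.9) = 0.00146 K/W
R_total = 0.004866 K/W
Q = ΔT / R_total = 24 / 0.004866

Q ≈ 4930 W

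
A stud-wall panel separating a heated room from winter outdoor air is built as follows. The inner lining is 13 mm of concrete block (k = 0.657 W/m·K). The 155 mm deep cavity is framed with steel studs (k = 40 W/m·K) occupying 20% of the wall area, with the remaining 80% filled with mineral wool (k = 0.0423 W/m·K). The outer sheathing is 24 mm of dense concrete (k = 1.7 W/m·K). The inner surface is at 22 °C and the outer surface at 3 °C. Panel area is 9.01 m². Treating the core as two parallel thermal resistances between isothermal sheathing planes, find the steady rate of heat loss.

Sheathing layers in series; stud and cavity paths in parallel between them.
R_inner = 0.013/(0.657×9.01) = 0.002196 K/W
R_stud  = 0.155/(40×0.2×9.01) = 0.00215 K/W
R_cav   = 0.155/(0.0423×0.8×9.01) = 0.5084 K/W
1/R_core = 1/R_stud + 1/R_cav → R_core = 0.002141 K/W
R_outer = 0.024/(1.7×9.01) = 0.001567 K/W
R_total = 0.005904 K/W
Q = ΔT/R_total = 19/0.005904

Q ≈ 3220 W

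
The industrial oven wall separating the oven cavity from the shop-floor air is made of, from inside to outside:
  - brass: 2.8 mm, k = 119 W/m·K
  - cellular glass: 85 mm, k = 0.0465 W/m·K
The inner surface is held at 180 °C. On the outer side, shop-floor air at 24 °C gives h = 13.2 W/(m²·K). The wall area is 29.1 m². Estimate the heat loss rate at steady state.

Q ≈ 2380 W

Model the wall as resistances in series:
R_brass = L/(kA) = 0.0028/(119×29.1) = 8.086×10^-7 K/W
R_cellular glass = L/(kA) = 0.085/(0.0465×29.1) = 0.06282 K/W
R_outer film = 1/(h_o·A) = 1/(13.2×29.1) = 0.002603 K/W
R_total = 0.06542 K/W
Q = ΔT / R_total = 156 / 0.06542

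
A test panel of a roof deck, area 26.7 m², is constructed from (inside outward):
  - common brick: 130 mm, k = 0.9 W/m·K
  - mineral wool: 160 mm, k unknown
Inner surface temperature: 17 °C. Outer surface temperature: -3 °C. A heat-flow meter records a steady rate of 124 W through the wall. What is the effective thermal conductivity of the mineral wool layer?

Thermal resistances in series:
R_common brick = L/(kA) = 0.13/(0.9×26.7) = 0.00541 K/W
Sum of known resistances R_other = 0.00541 K/W
Total R = ΔT/Q = 20/124 = 0.1613 K/W
R_mineral wool = R_total − R_other = 0.1559 K/W
k = L/(R·A) = 0.16/(0.1559×26.7)

k ≈ 0.0384 W/(m·K)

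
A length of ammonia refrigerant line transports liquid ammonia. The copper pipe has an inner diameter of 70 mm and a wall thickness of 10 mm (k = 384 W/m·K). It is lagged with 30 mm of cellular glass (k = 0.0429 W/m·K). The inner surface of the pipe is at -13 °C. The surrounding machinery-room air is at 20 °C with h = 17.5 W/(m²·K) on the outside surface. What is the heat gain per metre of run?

Cylindrical conduction, so R = ln(r₂/r₁)/(2πkL) per layer, in series:
R_copper pipe wall = ln(45/35)/(2π×384×1) = 1.042×10^-4 K/W
R_cellular glass = ln(75/45)/(2π×0.0429×1) = 1.895 K/W
R_outer film = 1/(h_o·2πr_oL) = 1/(17.5×2π×0.075×1) = 0.1213 K/W
R_total = 2.016 K/W
Q = ΔT/R_total = 33/2.016

q′ ≈ 16.4 W/m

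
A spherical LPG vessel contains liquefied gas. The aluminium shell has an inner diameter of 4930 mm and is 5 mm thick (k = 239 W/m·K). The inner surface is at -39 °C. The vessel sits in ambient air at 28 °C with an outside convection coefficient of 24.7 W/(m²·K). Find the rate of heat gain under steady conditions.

For a spherical shell R = (1/r₁ − 1/r₂)/(4πk); film R = 1/(h·4πr²). In series:
R_aluminium shell = (1/2.465 − 1/2.47)/(4π×239) = 2.734×10^-7 K/W
R_outer film = 1/(h·4πr_o²) = 1/(24.7×4π×2.47²) = 5.281×10^-4 K/W
R_total = 5.284×10^-4 K/W
Q = ΔT/R_total = 67/5.284×10^-4

Q ≈ 127000 W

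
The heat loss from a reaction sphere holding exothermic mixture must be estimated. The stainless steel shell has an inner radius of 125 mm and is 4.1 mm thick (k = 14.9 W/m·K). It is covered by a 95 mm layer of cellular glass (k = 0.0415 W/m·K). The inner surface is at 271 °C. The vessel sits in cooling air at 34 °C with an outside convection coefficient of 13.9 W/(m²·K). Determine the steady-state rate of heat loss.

Q ≈ 37 W

Each spherical layer contributes R = (1/r_i − 1/r_o)/(4πk):
R_stainless steel shell = (1/0.125 − 1/0.1291)/(4π×14.9) = 0.001357 K/W
R_cellular glass = (1/0.1291 − 1/0.2241)/(4π×0.0415) = 6.296 K/W
R_outer film = 1/(h·4πr_o²) = 1/(13.9×4π×0.2241²) = 0.114 K/W
R_total = 6.412 K/W
Q = ΔT/R_total = 237/6.412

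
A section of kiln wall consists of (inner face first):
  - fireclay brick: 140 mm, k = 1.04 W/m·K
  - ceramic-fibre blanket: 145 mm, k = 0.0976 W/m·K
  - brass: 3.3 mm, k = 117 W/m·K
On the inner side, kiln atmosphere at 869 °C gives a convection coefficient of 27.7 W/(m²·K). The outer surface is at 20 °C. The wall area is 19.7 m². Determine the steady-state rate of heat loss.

Q ≈ 10100 W

Treating each layer as a thermal resistance in series:
R_inner film = 1/(h_i·A) = 1/(27.7×19.7) = 0.001833 K/W
R_fireclay brick = L/(kA) = 0.14/(1.04×19.7) = 0.006833 K/W
R_ceramic-fibre blanket = L/(kA) = 0.145/(0.0976×19.7) = 0.07541 K/W
R_brass = L/(kA) = 0.0033/(117×19.7) = 1.432×10^-6 K/W
R_total = 0.08408 K/W
Q = ΔT / R_total = 849 / 0.08408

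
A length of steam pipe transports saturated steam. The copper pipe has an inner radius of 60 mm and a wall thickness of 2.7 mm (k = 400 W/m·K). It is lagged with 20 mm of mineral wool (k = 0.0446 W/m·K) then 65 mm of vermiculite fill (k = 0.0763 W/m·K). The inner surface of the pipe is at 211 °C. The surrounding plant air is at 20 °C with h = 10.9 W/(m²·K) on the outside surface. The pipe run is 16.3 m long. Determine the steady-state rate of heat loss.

Q ≈ 1360 W

Per-layer cylindrical resistances, series-summed:
R_copper pipe wall = ln(62.7/60)/(2π×400×16.3) = 1.074×10^-6 K/W
R_mineral wool = ln(82.7/62.7)/(2π×0.0446×16.3) = 0.06061 K/W
R_vermiculite fill = ln(147.7/82.7)/(2π×0.0763×16.3) = 0.07422 K/W
R_outer film = 1/(h_o·2πr_oL) = 1/(10.9×2π×0.1477×16.3) = 0.006065 K/W
R_total = 0.1409 K/W
Q = ΔT/R_total = 191/0.1409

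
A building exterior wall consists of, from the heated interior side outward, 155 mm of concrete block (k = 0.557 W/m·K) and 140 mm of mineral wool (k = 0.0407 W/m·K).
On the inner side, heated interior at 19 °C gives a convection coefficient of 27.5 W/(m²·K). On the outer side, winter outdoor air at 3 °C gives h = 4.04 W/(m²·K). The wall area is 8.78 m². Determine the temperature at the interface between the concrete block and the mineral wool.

Series thermal resistances:
R_inner film = 1/(h_i·A) = 1/(27.5×8.78) = 0.004142 K/W
R_concrete block = L/(kA) = 0.155/(0.557×8.78) = 0.03169 K/W
R_mineral wool = L/(kA) = 0.14/(0.0407×8.78) = 0.3918 K/W
R_outer film = 1/(h_o·A) = 1/(4.04×8.78) = 0.02819 K/W
R_total = 0.4558 K/W;  Q = ΔT/R_total = 16/0.4558 = 35.1 W
T_interface = T_inner − Q·ΣR(inner→interface) = 19 − 35.1×0.03584

T ≈ 17.7 °C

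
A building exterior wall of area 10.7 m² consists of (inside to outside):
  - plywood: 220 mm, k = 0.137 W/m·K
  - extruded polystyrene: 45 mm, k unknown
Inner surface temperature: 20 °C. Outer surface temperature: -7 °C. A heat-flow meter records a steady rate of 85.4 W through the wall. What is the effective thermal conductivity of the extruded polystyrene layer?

Using the resistance-network approach (series):
R_plywood = L/(kA) = 0.22/(0.137×10.7) = 0.1501 K/W
Sum of known resistances R_other = 0.1501 K/W
Total R = ΔT/Q = 27/85.4 = 0.3162 K/W
R_extruded polystyrene = R_total − R_other = 0.1661 K/W
k = L/(R·A) = 0.045/(0.1661×10.7)

k ≈ 0.0253 W/(m·K)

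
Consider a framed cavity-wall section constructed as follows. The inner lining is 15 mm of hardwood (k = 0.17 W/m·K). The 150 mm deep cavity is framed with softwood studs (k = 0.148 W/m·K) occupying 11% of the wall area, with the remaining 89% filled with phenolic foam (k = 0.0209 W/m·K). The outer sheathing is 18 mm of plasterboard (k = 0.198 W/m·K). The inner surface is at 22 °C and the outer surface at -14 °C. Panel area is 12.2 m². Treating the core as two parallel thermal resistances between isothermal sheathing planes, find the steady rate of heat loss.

Q ≈ 98 W

Sheathing layers in series; stud and cavity paths in parallel between them.
R_inner = 0.015/(0.17×12.2) = 0.007232 K/W
R_stud  = 0.15/(0.148×0.11×12.2) = 0.7552 K/W
R_cav   = 0.15/(0.0209×0.89×12.2) = 0.661 K/W
1/R_core = 1/R_stud + 1/R_cav → R_core = 0.3525 K/W
R_outer = 0.018/(0.198×12.2) = 0.007452 K/W
R_total = 0.3672 K/W
Q = ΔT/R_total = 36/0.3672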